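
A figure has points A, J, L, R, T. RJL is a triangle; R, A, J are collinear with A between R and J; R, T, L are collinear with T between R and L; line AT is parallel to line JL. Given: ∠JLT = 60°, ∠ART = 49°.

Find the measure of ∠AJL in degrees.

1. ∠JLR = 60°  [T on ray LR]
2. ∠JRL = 49°  [A on RJ, T on RL]
3. ∠LJR = 71°  [△RJL]
4. ∠AJL = 71°  [A on ray JR]

∠AJL = 71°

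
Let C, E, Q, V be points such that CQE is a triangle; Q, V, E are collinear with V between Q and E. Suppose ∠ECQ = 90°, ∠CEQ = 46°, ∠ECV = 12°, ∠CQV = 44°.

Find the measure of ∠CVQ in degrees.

1. ∠CEV = 46°  [V on ray EQ]
2. ∠CVE = 122°  [△CVE]
3. ∠CVQ = 58°  [linear pair at V on QE]

∠CVQ = 58°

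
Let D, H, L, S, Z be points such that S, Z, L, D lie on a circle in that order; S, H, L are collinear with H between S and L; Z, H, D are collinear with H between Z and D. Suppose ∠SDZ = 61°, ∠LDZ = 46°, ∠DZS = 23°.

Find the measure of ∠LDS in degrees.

∠LDS = 107°

1. ∠SLZ = 61°  [same arc SZ]
2. ∠LSZ = 46°  [same arc ZL]
3. ∠LZS = 73°  [△SZL]
4. ∠LDS = 107°  [cyclic SZLD, opposite ∠Z+∠D]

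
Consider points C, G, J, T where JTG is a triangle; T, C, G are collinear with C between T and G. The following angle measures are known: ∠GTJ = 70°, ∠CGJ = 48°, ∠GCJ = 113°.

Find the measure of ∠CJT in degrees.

1. ∠CTJ = 70°  [C on ray TG]
2. ∠JCT = 67°  [linear pair at C on TG]
3. ∠CJT = 43°  [△JTC]

∠CJT = 43°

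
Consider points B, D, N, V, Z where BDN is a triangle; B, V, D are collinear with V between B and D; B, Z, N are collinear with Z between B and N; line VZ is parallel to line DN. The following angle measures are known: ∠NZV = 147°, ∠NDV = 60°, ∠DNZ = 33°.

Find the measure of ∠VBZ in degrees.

∠VBZ = 87°

1. ∠BDN = 60°  [V on ray DB]
2. ∠BND = 33°  [Z on ray NB]
3. ∠DBN = 87°  [△BDN]
4. ∠VBZ = 87°  [V on BD, Z on BN]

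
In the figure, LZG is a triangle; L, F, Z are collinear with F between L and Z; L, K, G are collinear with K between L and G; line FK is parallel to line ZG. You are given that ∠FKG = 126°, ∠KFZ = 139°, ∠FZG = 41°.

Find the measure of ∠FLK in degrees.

∠FLK = 85°

1. ∠FKL = 54°  [linear pair at K on LG]
2. ∠KFL = 41°  [linear pair at F on LZ]
3. ∠FLK = 85°  [△LFK]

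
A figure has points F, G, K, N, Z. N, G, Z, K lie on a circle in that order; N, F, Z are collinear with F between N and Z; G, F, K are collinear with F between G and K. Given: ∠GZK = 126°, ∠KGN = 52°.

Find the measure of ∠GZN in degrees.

1. ∠GNK = 54°  [cyclic NGZK, opposite ∠N+∠Z]
2. ∠GKN = 74°  [△NGK]
3. ∠GZN = 74°  [same arc NG]

∠GZN = 74°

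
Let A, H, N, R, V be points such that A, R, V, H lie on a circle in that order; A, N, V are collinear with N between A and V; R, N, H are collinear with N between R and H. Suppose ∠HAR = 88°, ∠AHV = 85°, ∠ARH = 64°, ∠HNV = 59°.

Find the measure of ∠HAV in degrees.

∠HAV = 31°

1. ∠AHR = 28°  [△ARH]
2. ∠ANH = 121°  [linear pair at N on AV]
3. ∠HAV = 31°  [△ANH]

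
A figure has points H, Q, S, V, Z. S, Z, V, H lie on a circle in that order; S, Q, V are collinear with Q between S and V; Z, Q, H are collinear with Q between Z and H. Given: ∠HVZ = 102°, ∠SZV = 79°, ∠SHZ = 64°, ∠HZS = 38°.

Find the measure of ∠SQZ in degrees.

1. ∠SVZ = 64°  [same arc SZ]
2. ∠VSZ = 37°  [△SZV]
3. ∠SQZ = 105°  [△SQZ]

∠SQZ = 105°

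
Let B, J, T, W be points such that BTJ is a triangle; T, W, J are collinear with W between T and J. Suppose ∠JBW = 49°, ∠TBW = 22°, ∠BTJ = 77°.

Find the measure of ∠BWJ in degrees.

∠BWJ = 99°

1. ∠BTW = 77°  [W on ray TJ]
2. ∠BWT = 81°  [△BTW]
3. ∠BWJ = 99°  [linear pair at W on TJ]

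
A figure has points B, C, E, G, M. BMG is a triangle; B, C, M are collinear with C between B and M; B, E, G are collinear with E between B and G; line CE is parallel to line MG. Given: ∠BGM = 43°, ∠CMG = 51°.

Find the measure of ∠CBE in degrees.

∠CBE = 86°

1. ∠BMG = 51°  [C on ray MB]
2. ∠GBM = 86°  [△BMG]
3. ∠CBE = 86°  [C on BM, E on BG]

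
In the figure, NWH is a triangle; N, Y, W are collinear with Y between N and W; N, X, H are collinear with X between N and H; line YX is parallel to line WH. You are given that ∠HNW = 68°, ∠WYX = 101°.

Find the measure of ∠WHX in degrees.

1. ∠XNY = 68°  [Y on NW, X on NH]
2. ∠NYX = 79°  [linear pair at Y on NW]
3. ∠NXY = 33°  [△NYX]
4. ∠HXY = 147°  [linear pair at X on NH]
5. ∠WHX = 33°  [YX∥WH, co-interior at H–X]

∠WHX = 33°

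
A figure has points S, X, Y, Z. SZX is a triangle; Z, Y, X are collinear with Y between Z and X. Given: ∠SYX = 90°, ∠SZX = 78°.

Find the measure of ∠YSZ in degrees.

∠YSZ = 12°

1. ∠SYZ = 90°  [linear pair at Y on ZX]
2. ∠SZY = 78°  [Y on ray ZX]
3. ∠YSZ = 12°  [△SZY]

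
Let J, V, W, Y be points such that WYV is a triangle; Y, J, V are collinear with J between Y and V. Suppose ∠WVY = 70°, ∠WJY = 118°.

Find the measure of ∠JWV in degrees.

∠JWV = 48°

1. ∠JVW = 70°  [J on ray VY]
2. ∠VJW = 62°  [linear pair at J on YV]
3. ∠JWV = 48°  [△WJV]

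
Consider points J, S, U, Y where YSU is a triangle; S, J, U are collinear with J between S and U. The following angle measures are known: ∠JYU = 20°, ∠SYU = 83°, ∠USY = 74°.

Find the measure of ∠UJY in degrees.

1. ∠SUY = 23°  [△YSU]
2. ∠JUY = 23°  [J on ray US]
3. ∠UJY = 137°  [△YJU]

∠UJY = 137°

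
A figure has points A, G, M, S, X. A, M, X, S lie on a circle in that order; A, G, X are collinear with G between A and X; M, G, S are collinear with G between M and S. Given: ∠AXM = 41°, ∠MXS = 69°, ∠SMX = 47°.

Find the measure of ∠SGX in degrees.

∠SGX = 88°

1. ∠ASM = 41°  [same arc AM]
2. ∠SAX = 47°  [same arc XS]
3. ∠AGS = 92°  [△AGS]
4. ∠SGX = 88°  [linear pair at G on AX]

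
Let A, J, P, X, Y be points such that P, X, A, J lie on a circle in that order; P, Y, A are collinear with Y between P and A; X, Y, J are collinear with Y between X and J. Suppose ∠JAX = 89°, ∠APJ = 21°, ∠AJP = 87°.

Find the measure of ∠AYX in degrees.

1. ∠AXJ = 21°  [same arc AJ]
2. ∠JAP = 72°  [△PAJ]
3. ∠AJX = 70°  [△XAJ]
4. ∠JXP = 72°  [same arc PJ]
5. ∠APX = 70°  [same arc XA]
6. ∠PYX = 38°  [△PYX]
7. ∠AYX = 142°  [linear pair at Y on PA]

∠AYX = 142°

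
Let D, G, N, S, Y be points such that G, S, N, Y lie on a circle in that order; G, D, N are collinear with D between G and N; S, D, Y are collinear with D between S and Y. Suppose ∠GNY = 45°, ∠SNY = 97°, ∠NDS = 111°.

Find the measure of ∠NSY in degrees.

1. ∠GSY = 45°  [same arc GY]
2. ∠SGY = 83°  [cyclic GSNY, opposite ∠G+∠N]
3. ∠GDY = 111°  [vertical angles at D]
4. ∠GYS = 52°  [△GSY]
5. ∠NGY = 17°  [△GDY]
6. ∠NSY = 17°  [same arc NY]

∠NSY = 17°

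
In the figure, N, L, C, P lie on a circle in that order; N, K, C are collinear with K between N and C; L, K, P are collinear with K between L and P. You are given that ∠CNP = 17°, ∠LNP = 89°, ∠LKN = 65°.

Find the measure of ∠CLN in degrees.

1. ∠CLP = 17°  [same arc CP]
2. ∠LCP = 91°  [cyclic NLCP, opposite ∠N+∠C]
3. ∠CKL = 115°  [linear pair at K on NC]
4. ∠CPL = 72°  [△LCP]
5. ∠LCN = 48°  [△LKC]
6. ∠CNL = 72°  [same arc LC]
7. ∠CLN = 60°  [△NLC]

∠CLN = 60°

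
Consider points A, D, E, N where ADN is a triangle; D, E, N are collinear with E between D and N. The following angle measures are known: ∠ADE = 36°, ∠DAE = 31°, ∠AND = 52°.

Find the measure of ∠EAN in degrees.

1. ∠AED = 113°  [△ADE]
2. ∠ANE = 52°  [E on ray ND]
3. ∠AEN = 67°  [linear pair at E on DN]
4. ∠EAN = 61°  [△AEN]

∠EAN = 61°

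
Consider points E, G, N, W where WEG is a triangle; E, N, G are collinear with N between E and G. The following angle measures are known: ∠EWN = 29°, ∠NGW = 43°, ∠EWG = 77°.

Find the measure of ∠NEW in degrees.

∠NEW = 60°

1. ∠EGW = 43°  [N on ray GE]
2. ∠GEW = 60°  [△WEG]
3. ∠NEW = 60°  [N on ray EG]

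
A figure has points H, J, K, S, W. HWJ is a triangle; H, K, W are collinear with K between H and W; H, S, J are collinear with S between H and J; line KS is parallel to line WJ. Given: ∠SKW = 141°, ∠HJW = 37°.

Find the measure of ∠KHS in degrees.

∠KHS = 104°

1. ∠HKS = 39°  [linear pair at K on HW]
2. ∠HSK = 37°  [KS∥WJ, corresponding at S]
3. ∠KHS = 104°  [△HKS]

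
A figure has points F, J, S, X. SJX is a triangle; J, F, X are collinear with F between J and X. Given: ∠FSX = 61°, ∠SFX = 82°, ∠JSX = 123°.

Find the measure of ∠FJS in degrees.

1. ∠FXS = 37°  [△SFX]
2. ∠JXS = 37°  [F on ray XJ]
3. ∠SJX = 20°  [△SJX]
4. ∠FJS = 20°  [F on ray JX]

∠FJS = 20°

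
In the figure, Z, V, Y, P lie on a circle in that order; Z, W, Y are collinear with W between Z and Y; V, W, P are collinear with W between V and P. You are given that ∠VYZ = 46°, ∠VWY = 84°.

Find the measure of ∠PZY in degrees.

1. ∠VPZ = 46°  [same arc ZV]
2. ∠PWZ = 84°  [vertical angles at W]
3. ∠PZY = 50°  [△ZWP]

∠PZY = 50°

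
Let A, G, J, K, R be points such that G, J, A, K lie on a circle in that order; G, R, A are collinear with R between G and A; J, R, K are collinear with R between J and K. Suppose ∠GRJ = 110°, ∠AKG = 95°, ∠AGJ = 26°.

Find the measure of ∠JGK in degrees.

1. ∠ARJ = 70°  [linear pair at R on GA]
2. ∠AJG = 85°  [cyclic GJAK, opposite ∠J+∠K]
3. ∠AKJ = 26°  [same arc JA]
4. ∠GAJ = 69°  [△GJA]
5. ∠AJK = 41°  [△JRA]
6. ∠JAK = 113°  [△JAK]
7. ∠JGK = 67°  [cyclic GJAK, opposite ∠G+∠A]

∠JGK = 67°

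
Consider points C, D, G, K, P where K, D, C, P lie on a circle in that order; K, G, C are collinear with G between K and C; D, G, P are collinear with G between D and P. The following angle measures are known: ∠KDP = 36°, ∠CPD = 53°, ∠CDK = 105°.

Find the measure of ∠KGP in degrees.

1. ∠KCP = 36°  [same arc KP]
2. ∠CGP = 91°  [△CGP]
3. ∠KGP = 89°  [linear pair at G on KC]

∠KGP = 89°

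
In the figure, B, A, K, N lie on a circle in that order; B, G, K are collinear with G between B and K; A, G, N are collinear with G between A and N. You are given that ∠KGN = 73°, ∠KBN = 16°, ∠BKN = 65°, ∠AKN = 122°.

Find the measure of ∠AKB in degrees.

1. ∠AGB = 73°  [vertical angles at G]
2. ∠KAN = 16°  [same arc KN]
3. ∠AGK = 107°  [linear pair at G on BK]
4. ∠AKB = 57°  [△AGK]

∠AKB = 57°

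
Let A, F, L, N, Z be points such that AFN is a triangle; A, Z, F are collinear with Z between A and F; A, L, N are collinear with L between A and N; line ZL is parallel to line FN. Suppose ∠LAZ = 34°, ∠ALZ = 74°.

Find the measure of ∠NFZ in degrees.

1. ∠AZL = 72°  [△AZL]
2. ∠FZL = 108°  [linear pair at Z on AF]
3. ∠NFZ = 72°  [ZL∥FN, co-interior at F–Z]

∠NFZ = 72°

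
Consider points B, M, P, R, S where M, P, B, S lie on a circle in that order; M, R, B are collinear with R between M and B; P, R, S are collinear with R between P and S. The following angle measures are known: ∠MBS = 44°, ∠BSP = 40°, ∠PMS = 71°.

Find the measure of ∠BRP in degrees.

∠BRP = 84°

1. ∠MPS = 44°  [same arc MS]
2. ∠BMP = 40°  [same arc PB]
3. ∠MRP = 96°  [△MRP]
4. ∠BRP = 84°  [linear pair at R on MB]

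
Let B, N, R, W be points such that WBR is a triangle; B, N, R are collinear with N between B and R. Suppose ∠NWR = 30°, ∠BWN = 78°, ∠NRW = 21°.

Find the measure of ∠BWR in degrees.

1. ∠RNW = 129°  [△WNR]
2. ∠BRW = 21°  [N on ray RB]
3. ∠BNW = 51°  [linear pair at N on BR]
4. ∠NBW = 51°  [△WBN]
5. ∠RBW = 51°  [N on ray BR]
6. ∠BWR = 108°  [△WBR]

∠BWR = 108°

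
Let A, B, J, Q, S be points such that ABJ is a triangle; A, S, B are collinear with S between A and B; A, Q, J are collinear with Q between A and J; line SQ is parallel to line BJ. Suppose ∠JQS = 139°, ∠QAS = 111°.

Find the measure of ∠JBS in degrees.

1. ∠AQS = 41°  [linear pair at Q on AJ]
2. ∠ASQ = 28°  [△ASQ]
3. ∠BSQ = 152°  [linear pair at S on AB]
4. ∠JBS = 28°  [SQ∥BJ, co-interior at B–S]

∠JBS = 28°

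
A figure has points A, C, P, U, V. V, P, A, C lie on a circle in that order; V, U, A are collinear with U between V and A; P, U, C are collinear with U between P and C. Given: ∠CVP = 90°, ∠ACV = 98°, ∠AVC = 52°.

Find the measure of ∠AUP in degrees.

1. ∠CAP = 90°  [cyclic VPAC, opposite ∠V+∠A]
2. ∠CAV = 30°  [△VAC]
3. ∠APC = 52°  [same arc AC]
4. ∠ACP = 38°  [△PAC]
5. ∠CPV = 30°  [same arc VC]
6. ∠AVP = 38°  [same arc PA]
7. ∠PUV = 112°  [△VUP]
8. ∠AUP = 68°  [linear pair at U on VA]

∠AUP = 68°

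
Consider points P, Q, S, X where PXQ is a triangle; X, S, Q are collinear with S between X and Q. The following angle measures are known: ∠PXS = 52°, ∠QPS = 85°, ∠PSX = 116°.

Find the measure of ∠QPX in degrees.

∠QPX = 97°

1. ∠PXQ = 52°  [S on ray XQ]
2. ∠PSQ = 64°  [linear pair at S on XQ]
3. ∠PQS = 31°  [△PSQ]
4. ∠PQX = 31°  [S on ray QX]
5. ∠QPX = 97°  [△PXQ]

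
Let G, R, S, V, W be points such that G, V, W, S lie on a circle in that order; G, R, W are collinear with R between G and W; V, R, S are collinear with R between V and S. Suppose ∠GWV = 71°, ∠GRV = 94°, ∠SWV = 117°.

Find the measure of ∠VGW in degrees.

∠VGW = 40°

1. ∠GSV = 71°  [same arc GV]
2. ∠SGV = 63°  [cyclic GVWS, opposite ∠G+∠W]
3. ∠GVS = 46°  [△GVS]
4. ∠VGW = 40°  [△GRV]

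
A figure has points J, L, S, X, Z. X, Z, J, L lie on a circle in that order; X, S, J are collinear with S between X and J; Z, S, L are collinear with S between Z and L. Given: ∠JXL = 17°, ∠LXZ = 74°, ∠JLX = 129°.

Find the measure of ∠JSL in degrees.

∠JSL = 89°

1. ∠JZL = 17°  [same arc JL]
2. ∠LJX = 34°  [△XJL]
3. ∠LJZ = 106°  [cyclic XZJL, opposite ∠X+∠J]
4. ∠JLZ = 57°  [△ZJL]
5. ∠JSL = 89°  [△JSL]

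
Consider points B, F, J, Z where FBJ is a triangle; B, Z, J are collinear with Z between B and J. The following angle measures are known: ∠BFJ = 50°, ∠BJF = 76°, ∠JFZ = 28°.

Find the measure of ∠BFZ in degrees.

1. ∠FBJ = 54°  [△FBJ]
2. ∠FJZ = 76°  [Z on ray JB]
3. ∠FZJ = 76°  [△FZJ]
4. ∠FBZ = 54°  [Z on ray BJ]
5. ∠BZF = 104°  [linear pair at Z on BJ]
6. ∠BFZ = 22°  [△FBZ]

∠BFZ = 22°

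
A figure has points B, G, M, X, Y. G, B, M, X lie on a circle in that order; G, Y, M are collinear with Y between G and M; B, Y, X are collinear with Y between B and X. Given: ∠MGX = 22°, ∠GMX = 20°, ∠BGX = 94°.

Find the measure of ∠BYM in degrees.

1. ∠MBX = 22°  [same arc MX]
2. ∠GBX = 20°  [same arc GX]
3. ∠BXG = 66°  [△GBX]
4. ∠BMG = 66°  [same arc GB]
5. ∠BYM = 92°  [△BYM]

∠BYM = 92°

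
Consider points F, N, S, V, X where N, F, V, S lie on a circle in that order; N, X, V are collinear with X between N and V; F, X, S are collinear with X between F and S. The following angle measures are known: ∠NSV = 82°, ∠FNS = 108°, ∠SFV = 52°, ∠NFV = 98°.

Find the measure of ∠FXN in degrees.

1. ∠FVS = 72°  [cyclic NFVS, opposite ∠N+∠V]
2. ∠SNV = 52°  [same arc VS]
3. ∠FSV = 56°  [△FVS]
4. ∠NVS = 46°  [△NVS]
5. ∠FNV = 56°  [same arc FV]
6. ∠NFS = 46°  [same arc NS]
7. ∠FXN = 78°  [△NXF]

∠FXN = 78°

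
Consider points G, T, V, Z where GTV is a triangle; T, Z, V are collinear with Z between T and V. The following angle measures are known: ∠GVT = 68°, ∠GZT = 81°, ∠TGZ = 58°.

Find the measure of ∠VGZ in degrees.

∠VGZ = 13°

1. ∠GVZ = 68°  [Z on ray VT]
2. ∠GZV = 99°  [linear pair at Z on TV]
3. ∠VGZ = 13°  [△GZV]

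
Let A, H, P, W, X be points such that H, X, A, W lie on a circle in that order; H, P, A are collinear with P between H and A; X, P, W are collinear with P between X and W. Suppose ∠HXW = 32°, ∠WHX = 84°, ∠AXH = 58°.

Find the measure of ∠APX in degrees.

1. ∠HAW = 32°  [same arc HW]
2. ∠HWX = 64°  [△HXW]
3. ∠AWH = 122°  [cyclic HXAW, opposite ∠X+∠W]
4. ∠AHW = 26°  [△HAW]
5. ∠HAX = 64°  [same arc HX]
6. ∠AXW = 26°  [same arc AW]
7. ∠APX = 90°  [△XPA]

∠APX = 90°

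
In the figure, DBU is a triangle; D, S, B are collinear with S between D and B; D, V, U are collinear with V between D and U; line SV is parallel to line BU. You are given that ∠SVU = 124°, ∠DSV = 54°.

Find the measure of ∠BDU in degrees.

1. ∠DVS = 56°  [linear pair at V on DU]
2. ∠SDV = 70°  [△DSV]
3. ∠BDU = 70°  [S on DB, V on DU]

∠BDU = 70°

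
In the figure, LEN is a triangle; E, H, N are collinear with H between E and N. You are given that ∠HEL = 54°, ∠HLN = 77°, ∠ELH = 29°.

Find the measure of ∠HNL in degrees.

∠HNL = 20°

1. ∠EHL = 97°  [△LEH]
2. ∠LHN = 83°  [linear pair at H on EN]
3. ∠HNL = 20°  [△LHN]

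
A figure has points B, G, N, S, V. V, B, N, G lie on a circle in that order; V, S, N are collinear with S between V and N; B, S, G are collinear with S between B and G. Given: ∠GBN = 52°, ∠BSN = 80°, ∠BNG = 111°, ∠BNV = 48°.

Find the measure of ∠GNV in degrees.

∠GNV = 63°

1. ∠BGN = 17°  [△BNG]
2. ∠GSV = 80°  [vertical angles at S]
3. ∠GSN = 100°  [linear pair at S on VN]
4. ∠GNV = 63°  [△NSG]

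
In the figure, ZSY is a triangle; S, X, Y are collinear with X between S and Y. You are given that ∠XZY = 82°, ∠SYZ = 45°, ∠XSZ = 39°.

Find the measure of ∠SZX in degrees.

1. ∠XYZ = 45°  [X on ray YS]
2. ∠YXZ = 53°  [△ZXY]
3. ∠SXZ = 127°  [linear pair at X on SY]
4. ∠SZX = 14°  [△ZSX]

∠SZX = 14°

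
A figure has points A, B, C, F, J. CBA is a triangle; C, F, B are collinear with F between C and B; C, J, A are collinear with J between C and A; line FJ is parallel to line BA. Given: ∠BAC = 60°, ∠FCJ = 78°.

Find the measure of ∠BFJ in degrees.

1. ∠CJF = 60°  [FJ∥BA, corresponding at J]
2. ∠CFJ = 42°  [△CFJ]
3. ∠BFJ = 138°  [linear pair at F on CB]

∠BFJ = 138°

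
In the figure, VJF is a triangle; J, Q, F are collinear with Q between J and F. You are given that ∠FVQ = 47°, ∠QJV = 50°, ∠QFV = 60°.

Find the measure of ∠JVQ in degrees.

∠JVQ = 23°

1. ∠FQV = 73°  [△VQF]
2. ∠JQV = 107°  [linear pair at Q on JF]
3. ∠JVQ = 23°  [△VJQ]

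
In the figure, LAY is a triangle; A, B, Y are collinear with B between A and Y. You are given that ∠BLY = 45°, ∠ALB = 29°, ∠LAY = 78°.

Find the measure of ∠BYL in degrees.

1. ∠BAL = 78°  [B on ray AY]
2. ∠ABL = 73°  [△LAB]
3. ∠LBY = 107°  [linear pair at B on AY]
4. ∠BYL = 28°  [△LBY]

∠BYL = 28°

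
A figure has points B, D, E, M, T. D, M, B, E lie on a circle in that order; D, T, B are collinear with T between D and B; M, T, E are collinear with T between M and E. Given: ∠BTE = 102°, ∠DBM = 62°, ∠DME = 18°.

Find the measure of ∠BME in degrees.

∠BME = 40°

1. ∠DTM = 102°  [vertical angles at T]
2. ∠BTM = 78°  [linear pair at T on DB]
3. ∠BME = 40°  [△MTB]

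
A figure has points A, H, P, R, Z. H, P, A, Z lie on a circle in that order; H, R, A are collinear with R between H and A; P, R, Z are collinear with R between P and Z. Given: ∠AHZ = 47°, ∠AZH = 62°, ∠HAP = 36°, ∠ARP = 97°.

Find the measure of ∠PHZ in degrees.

∠PHZ = 73°

1. ∠HAZ = 71°  [△HAZ]
2. ∠HZP = 36°  [same arc HP]
3. ∠HPZ = 71°  [same arc HZ]
4. ∠PHZ = 73°  [△HPZ]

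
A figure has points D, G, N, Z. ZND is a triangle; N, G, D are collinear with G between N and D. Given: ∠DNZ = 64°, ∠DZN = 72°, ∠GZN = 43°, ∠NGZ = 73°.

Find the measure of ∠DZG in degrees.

1. ∠NDZ = 44°  [△ZND]
2. ∠DGZ = 107°  [linear pair at G on ND]
3. ∠GDZ = 44°  [G on ray DN]
4. ∠DZG = 29°  [△ZGD]

∠DZG = 29°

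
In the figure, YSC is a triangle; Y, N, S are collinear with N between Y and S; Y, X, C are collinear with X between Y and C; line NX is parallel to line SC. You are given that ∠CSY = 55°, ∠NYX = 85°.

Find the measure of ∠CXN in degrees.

1. ∠XNY = 55°  [NX∥SC, corresponding at N]
2. ∠NXY = 40°  [△YNX]
3. ∠CXN = 140°  [linear pair at X on YC]

∠CXN = 140°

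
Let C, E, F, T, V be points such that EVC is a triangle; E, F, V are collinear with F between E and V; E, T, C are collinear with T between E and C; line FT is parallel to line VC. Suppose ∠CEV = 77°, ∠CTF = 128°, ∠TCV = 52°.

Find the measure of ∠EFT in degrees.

∠EFT = 51°

1. ∠FET = 77°  [F on EV, T on EC]
2. ∠ETF = 52°  [linear pair at T on EC]
3. ∠EFT = 51°  [△EFT]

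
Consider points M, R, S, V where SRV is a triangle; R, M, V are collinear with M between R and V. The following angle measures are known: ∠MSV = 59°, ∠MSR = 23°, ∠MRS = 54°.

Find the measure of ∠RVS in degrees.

1. ∠RMS = 103°  [△SRM]
2. ∠SMV = 77°  [linear pair at M on RV]
3. ∠MVS = 44°  [△SMV]
4. ∠RVS = 44°  [M on ray VR]

∠RVS = 44°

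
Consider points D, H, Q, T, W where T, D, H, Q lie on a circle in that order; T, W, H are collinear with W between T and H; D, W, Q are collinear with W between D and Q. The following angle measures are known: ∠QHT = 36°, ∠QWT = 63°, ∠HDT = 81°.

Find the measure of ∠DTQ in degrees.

∠DTQ = 72°

1. ∠QDT = 36°  [same arc TQ]
2. ∠HQT = 99°  [cyclic TDHQ, opposite ∠D+∠Q]
3. ∠HTQ = 45°  [△THQ]
4. ∠DQT = 72°  [△TWQ]
5. ∠DTQ = 72°  [△TDQ]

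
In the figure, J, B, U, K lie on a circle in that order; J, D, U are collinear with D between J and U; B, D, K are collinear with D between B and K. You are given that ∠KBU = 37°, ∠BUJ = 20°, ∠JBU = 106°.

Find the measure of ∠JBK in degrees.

1. ∠BDU = 123°  [△BDU]
2. ∠BJU = 54°  [△JBU]
3. ∠BDJ = 57°  [linear pair at D on JU]
4. ∠JBK = 69°  [△JDB]

∠JBK = 69°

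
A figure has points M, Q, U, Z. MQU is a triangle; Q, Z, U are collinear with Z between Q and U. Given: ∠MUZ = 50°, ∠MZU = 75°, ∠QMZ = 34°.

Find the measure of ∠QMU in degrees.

∠QMU = 89°

1. ∠MUQ = 50°  [Z on ray UQ]
2. ∠MZQ = 105°  [linear pair at Z on QU]
3. ∠MQZ = 41°  [△MQZ]
4. ∠MQU = 41°  [Z on ray QU]
5. ∠QMU = 89°  [△MQU]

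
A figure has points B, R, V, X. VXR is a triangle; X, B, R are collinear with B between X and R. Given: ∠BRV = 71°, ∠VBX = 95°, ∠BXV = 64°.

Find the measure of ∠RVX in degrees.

1. ∠VRX = 71°  [B on ray RX]
2. ∠RXV = 64°  [B on ray XR]
3. ∠RVX = 45°  [△VXR]

∠RVX = 45°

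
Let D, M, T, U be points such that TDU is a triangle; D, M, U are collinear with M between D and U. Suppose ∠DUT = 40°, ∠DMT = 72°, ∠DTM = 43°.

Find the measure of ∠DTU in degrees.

1. ∠MDT = 65°  [△TDM]
2. ∠TDU = 65°  [M on ray DU]
3. ∠DTU = 75°  [△TDU]

∠DTU = 75°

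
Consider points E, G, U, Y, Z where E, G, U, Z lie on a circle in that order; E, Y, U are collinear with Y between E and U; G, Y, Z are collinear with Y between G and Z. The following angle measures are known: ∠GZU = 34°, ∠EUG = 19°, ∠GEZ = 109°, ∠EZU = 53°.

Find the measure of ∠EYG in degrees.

1. ∠GEU = 34°  [same arc GU]
2. ∠EZG = 19°  [same arc EG]
3. ∠EGZ = 52°  [△EGZ]
4. ∠EYG = 94°  [△EYG]

∠EYG = 94°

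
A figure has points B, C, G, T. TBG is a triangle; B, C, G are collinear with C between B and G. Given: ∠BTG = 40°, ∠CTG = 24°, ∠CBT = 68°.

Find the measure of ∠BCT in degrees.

∠BCT = 96°

1. ∠GBT = 68°  [C on ray BG]
2. ∠BGT = 72°  [△TBG]
3. ∠CGT = 72°  [C on ray GB]
4. ∠GCT = 84°  [△TCG]
5. ∠BCT = 96°  [linear pair at C on BG]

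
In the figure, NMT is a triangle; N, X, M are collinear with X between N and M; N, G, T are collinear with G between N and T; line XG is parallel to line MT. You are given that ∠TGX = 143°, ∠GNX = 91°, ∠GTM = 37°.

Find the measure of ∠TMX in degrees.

∠TMX = 52°

1. ∠NGX = 37°  [linear pair at G on NT]
2. ∠GXN = 52°  [△NXG]
3. ∠GXM = 128°  [linear pair at X on NM]
4. ∠TMX = 52°  [XG∥MT, co-interior at M–X]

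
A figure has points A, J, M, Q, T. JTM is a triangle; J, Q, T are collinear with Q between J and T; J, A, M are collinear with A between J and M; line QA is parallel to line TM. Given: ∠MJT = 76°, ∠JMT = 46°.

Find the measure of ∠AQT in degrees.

1. ∠JTM = 58°  [△JTM]
2. ∠AQJ = 58°  [QA∥TM, corresponding at Q]
3. ∠AQT = 122°  [linear pair at Q on JT]

∠AQT = 122°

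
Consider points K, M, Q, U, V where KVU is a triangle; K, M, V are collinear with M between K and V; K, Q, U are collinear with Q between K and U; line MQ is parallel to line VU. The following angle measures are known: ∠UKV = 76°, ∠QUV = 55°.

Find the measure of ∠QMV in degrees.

∠QMV = 131°

1. ∠KUV = 55°  [Q on ray UK]
2. ∠KVU = 49°  [△KVU]
3. ∠KMQ = 49°  [MQ∥VU, corresponding at M]
4. ∠QMV = 131°  [linear pair at M on KV]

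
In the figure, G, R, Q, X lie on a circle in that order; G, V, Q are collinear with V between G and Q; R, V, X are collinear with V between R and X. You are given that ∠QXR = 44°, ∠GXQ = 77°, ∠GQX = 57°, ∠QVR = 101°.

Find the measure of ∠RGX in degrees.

1. ∠QGX = 46°  [△GQX]
2. ∠GRX = 57°  [same arc GX]
3. ∠GVX = 101°  [vertical angles at V]
4. ∠GXR = 33°  [△GVX]
5. ∠RGX = 90°  [△GRX]

∠RGX = 90°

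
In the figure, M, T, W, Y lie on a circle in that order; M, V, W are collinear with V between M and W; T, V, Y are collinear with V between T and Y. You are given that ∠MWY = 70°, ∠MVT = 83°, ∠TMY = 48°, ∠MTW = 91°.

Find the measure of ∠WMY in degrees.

1. ∠MTY = 70°  [same arc MY]
2. ∠WVY = 83°  [vertical angles at V]
3. ∠MYT = 62°  [△MTY]
4. ∠MVY = 97°  [linear pair at V on MW]
5. ∠WMY = 21°  [△MVY]

∠WMY = 21°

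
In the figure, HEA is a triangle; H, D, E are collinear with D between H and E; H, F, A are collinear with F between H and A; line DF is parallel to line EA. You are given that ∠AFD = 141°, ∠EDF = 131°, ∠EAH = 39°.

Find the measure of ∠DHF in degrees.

1. ∠DFH = 39°  [linear pair at F on HA]
2. ∠FDH = 49°  [linear pair at D on HE]
3. ∠DHF = 92°  [△HDF]

∠DHF = 92°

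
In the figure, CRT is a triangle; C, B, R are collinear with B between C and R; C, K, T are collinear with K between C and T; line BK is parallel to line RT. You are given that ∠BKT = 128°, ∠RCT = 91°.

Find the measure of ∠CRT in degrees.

1. ∠BKC = 52°  [linear pair at K on CT]
2. ∠BCK = 91°  [B on CR, K on CT]
3. ∠CBK = 37°  [△CBK]
4. ∠CRT = 37°  [BK∥RT, corresponding at B]

∠CRT = 37°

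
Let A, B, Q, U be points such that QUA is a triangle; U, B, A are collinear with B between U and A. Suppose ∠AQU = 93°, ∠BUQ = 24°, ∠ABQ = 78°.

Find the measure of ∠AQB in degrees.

∠AQB = 39°

1. ∠AUQ = 24°  [B on ray UA]
2. ∠QAU = 63°  [△QUA]
3. ∠BAQ = 63°  [B on ray AU]
4. ∠AQB = 39°  [△QBA]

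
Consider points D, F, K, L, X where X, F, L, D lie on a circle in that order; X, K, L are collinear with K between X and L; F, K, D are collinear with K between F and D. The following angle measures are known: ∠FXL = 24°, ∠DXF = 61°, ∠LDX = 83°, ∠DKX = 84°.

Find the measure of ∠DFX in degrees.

1. ∠FDL = 24°  [same arc FL]
2. ∠DKL = 96°  [linear pair at K on XL]
3. ∠DLX = 60°  [△LKD]
4. ∠DFX = 60°  [same arc XD]

∠DFX = 60°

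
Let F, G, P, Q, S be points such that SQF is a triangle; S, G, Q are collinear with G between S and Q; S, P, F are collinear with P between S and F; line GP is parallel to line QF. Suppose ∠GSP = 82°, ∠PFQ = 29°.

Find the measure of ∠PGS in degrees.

∠PGS = 69°

1. ∠FSQ = 82°  [G on SQ, P on SF]
2. ∠QFS = 29°  [P on ray FS]
3. ∠FQS = 69°  [△SQF]
4. ∠PGS = 69°  [GP∥QF, corresponding at G]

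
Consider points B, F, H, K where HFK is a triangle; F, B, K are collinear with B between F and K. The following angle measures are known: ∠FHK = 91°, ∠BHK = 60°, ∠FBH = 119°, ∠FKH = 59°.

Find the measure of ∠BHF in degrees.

∠BHF = 31°

1. ∠HFK = 30°  [△HFK]
2. ∠BFH = 30°  [B on ray FK]
3. ∠BHF = 31°  [△HFB]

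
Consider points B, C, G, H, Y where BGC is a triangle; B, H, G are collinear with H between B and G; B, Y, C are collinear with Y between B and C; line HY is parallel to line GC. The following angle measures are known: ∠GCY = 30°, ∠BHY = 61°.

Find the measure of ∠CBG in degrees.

∠CBG = 89°

1. ∠BCG = 30°  [Y on ray CB]
2. ∠BGC = 61°  [HY∥GC, corresponding at H]
3. ∠CBG = 89°  [△BGC]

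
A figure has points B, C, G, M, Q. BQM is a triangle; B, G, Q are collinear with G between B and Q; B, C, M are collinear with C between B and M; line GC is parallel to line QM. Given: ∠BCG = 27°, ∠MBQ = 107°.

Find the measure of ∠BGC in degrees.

∠BGC = 46°

1. ∠BMQ = 27°  [GC∥QM, corresponding at C]
2. ∠BQM = 46°  [△BQM]
3. ∠BGC = 46°  [GC∥QM, corresponding at G]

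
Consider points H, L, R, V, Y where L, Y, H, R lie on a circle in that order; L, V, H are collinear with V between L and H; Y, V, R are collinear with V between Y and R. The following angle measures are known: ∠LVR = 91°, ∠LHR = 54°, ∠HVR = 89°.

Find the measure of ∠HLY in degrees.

∠HLY = 37°

1. ∠LYR = 54°  [same arc LR]
2. ∠LVY = 89°  [vertical angles at V]
3. ∠HLY = 37°  [△LVY]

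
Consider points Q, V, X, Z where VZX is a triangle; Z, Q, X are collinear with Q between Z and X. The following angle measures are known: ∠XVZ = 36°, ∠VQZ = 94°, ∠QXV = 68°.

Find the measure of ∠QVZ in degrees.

∠QVZ = 10°

1. ∠VXZ = 68°  [Q on ray XZ]
2. ∠VZX = 76°  [△VZX]
3. ∠QZV = 76°  [Q on ray ZX]
4. ∠QVZ = 10°  [△VZQ]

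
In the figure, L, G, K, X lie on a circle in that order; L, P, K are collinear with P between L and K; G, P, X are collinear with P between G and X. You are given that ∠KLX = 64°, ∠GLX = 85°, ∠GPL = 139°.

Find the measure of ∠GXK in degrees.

1. ∠KGX = 64°  [same arc KX]
2. ∠GKX = 95°  [cyclic LGKX, opposite ∠L+∠K]
3. ∠GXK = 21°  [△GKX]

∠GXK = 21°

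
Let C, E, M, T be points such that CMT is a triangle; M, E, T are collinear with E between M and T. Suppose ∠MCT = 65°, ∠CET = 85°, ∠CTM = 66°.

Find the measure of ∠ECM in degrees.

∠ECM = 36°

1. ∠CMT = 49°  [△CMT]
2. ∠CEM = 95°  [linear pair at E on MT]
3. ∠CME = 49°  [E on ray MT]
4. ∠ECM = 36°  [△CME]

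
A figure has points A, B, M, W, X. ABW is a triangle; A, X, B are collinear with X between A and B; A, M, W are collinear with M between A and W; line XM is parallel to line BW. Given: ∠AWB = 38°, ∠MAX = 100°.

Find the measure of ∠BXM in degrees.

1. ∠AMX = 38°  [XM∥BW, corresponding at M]
2. ∠AXM = 42°  [△AXM]
3. ∠BXM = 138°  [linear pair at X on AB]

∠BXM = 138°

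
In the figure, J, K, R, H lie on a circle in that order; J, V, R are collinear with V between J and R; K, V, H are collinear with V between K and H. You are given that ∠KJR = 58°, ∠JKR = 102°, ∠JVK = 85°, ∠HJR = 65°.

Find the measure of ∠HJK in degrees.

1. ∠JRK = 20°  [△JKR]
2. ∠HKJ = 37°  [△JVK]
3. ∠JHK = 20°  [same arc JK]
4. ∠HJK = 123°  [△JKH]

∠HJK = 123°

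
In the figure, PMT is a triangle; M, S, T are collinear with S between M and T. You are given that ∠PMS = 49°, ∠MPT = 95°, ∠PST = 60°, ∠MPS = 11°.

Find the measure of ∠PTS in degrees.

∠PTS = 36°

1. ∠PMT = 49°  [S on ray MT]
2. ∠MTP = 36°  [△PMT]
3. ∠PTS = 36°  [S on ray TM]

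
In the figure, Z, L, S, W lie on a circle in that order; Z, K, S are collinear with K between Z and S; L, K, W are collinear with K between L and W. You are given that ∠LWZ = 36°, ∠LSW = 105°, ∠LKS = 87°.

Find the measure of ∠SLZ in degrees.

1. ∠LSZ = 36°  [same arc ZL]
2. ∠LZW = 75°  [cyclic ZLSW, opposite ∠Z+∠S]
3. ∠LKZ = 93°  [linear pair at K on ZS]
4. ∠WLZ = 69°  [△ZLW]
5. ∠LZS = 18°  [△ZKL]
6. ∠SLZ = 126°  [△ZLS]

∠SLZ = 126°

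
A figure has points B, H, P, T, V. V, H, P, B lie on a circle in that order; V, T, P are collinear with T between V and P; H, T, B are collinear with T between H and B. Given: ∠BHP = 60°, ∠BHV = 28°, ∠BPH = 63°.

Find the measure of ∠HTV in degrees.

1. ∠HBP = 57°  [△HPB]
2. ∠HVP = 57°  [same arc HP]
3. ∠HTV = 95°  [△VTH]

∠HTV = 95°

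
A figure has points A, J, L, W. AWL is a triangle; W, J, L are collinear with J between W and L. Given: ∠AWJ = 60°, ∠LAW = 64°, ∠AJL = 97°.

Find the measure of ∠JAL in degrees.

∠JAL = 27°

1. ∠AWL = 60°  [J on ray WL]
2. ∠ALW = 56°  [△AWL]
3. ∠ALJ = 56°  [J on ray LW]
4. ∠JAL = 27°  [△AJL]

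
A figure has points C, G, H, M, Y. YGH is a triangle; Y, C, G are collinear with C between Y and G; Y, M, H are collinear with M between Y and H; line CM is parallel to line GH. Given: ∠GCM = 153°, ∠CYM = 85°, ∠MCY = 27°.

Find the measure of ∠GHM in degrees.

∠GHM = 68°

1. ∠CMY = 68°  [△YCM]
2. ∠CMH = 112°  [linear pair at M on YH]
3. ∠GHM = 68°  [CM∥GH, co-interior at H–M]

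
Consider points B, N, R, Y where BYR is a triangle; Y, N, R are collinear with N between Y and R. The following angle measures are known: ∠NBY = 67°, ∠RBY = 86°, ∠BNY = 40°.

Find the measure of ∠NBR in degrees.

1. ∠BYN = 73°  [△BYN]
2. ∠BNR = 140°  [linear pair at N on YR]
3. ∠BYR = 73°  [N on ray YR]
4. ∠BRY = 21°  [△BYR]
5. ∠BRN = 21°  [N on ray RY]
6. ∠NBR = 19°  [△BNR]

∠NBR = 19°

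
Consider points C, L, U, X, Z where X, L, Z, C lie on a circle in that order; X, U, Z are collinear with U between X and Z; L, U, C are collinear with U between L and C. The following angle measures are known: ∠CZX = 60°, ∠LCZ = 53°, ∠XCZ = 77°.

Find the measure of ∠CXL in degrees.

∠CXL = 96°

1. ∠CXZ = 43°  [△XZC]
2. ∠CLZ = 43°  [same arc ZC]
3. ∠CZL = 84°  [△LZC]
4. ∠CXL = 96°  [cyclic XLZC, opposite ∠X+∠Z]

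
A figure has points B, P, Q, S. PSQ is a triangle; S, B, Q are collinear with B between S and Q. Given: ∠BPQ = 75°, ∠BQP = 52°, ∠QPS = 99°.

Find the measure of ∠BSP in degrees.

1. ∠PQS = 52°  [B on ray QS]
2. ∠PSQ = 29°  [△PSQ]
3. ∠BSP = 29°  [B on ray SQ]

∠BSP = 29°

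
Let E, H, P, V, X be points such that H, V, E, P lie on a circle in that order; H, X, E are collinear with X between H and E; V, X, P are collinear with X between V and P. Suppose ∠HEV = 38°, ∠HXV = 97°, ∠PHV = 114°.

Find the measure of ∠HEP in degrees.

∠HEP = 28°

1. ∠HPV = 38°  [same arc HV]
2. ∠HVP = 28°  [△HVP]
3. ∠HEP = 28°  [same arc HP]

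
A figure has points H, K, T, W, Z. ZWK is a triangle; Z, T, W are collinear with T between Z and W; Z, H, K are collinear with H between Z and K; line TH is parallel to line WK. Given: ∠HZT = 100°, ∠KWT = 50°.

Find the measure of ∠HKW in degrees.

1. ∠KZW = 100°  [T on ZW, H on ZK]
2. ∠KWZ = 50°  [T on ray WZ]
3. ∠WKZ = 30°  [△ZWK]
4. ∠HKW = 30°  [H on ray KZ]

∠HKW = 30°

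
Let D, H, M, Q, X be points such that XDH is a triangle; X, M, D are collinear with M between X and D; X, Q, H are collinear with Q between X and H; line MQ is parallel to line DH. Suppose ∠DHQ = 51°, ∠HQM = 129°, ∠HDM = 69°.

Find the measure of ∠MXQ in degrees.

∠MXQ = 60°

1. ∠DHX = 51°  [Q on ray HX]
2. ∠HDX = 69°  [M on ray DX]
3. ∠DXH = 60°  [△XDH]
4. ∠MXQ = 60°  [M on XD, Q on XH]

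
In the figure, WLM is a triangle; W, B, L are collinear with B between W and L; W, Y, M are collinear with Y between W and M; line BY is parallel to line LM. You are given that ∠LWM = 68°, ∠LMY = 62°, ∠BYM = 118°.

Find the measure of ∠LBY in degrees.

1. ∠BWY = 68°  [B on WL, Y on WM]
2. ∠BYW = 62°  [linear pair at Y on WM]
3. ∠WBY = 50°  [△WBY]
4. ∠LBY = 130°  [linear pair at B on WL]

∠LBY = 130°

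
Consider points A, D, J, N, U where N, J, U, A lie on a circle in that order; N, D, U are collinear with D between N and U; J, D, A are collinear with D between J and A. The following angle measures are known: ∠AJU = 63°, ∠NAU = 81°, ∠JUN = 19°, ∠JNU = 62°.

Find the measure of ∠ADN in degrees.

1. ∠ANU = 63°  [same arc UA]
2. ∠JAN = 19°  [same arc NJ]
3. ∠ADN = 98°  [△NDA]

∠ADN = 98°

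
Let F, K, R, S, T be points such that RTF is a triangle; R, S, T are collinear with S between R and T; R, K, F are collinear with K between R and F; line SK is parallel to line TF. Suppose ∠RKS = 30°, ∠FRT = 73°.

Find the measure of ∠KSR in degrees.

∠KSR = 77°

1. ∠RFT = 30°  [SK∥TF, corresponding at K]
2. ∠FTR = 77°  [△RTF]
3. ∠KSR = 77°  [SK∥TF, corresponding at S]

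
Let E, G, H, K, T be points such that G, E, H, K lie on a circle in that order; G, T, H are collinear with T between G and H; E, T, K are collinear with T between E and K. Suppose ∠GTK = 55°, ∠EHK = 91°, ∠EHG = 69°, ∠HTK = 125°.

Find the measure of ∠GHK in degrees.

1. ∠EGK = 89°  [cyclic GEHK, opposite ∠G+∠H]
2. ∠EKG = 69°  [same arc GE]
3. ∠GEK = 22°  [△GEK]
4. ∠GHK = 22°  [same arc GK]

∠GHK = 22°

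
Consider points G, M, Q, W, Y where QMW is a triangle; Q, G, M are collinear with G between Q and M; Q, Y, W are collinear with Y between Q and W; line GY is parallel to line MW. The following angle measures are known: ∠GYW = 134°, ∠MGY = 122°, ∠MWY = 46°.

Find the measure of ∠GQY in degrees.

∠GQY = 76°

1. ∠GYQ = 46°  [linear pair at Y on QW]
2. ∠QGY = 58°  [linear pair at G on QM]
3. ∠GQY = 76°  [△QGY]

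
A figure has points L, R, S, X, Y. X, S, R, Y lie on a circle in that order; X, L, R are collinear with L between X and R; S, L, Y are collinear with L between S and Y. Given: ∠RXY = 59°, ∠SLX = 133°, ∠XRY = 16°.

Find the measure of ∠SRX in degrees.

1. ∠RSY = 59°  [same arc RY]
2. ∠RLS = 47°  [linear pair at L on XR]
3. ∠SRX = 74°  [△SLR]

∠SRX = 74°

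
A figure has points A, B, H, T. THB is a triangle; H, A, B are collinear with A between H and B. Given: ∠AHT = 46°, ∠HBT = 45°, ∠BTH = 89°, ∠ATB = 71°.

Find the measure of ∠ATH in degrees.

1. ∠ABT = 45°  [A on ray BH]
2. ∠BAT = 64°  [△TAB]
3. ∠HAT = 116°  [linear pair at A on HB]
4. ∠ATH = 18°  [△THA]

∠ATH = 18°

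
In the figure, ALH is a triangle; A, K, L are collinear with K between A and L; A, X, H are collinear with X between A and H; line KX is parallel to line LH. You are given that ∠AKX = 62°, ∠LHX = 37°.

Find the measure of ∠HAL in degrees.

∠HAL = 81°

1. ∠ALH = 62°  [KX∥LH, corresponding at K]
2. ∠AHL = 37°  [X on ray HA]
3. ∠HAL = 81°  [△ALH]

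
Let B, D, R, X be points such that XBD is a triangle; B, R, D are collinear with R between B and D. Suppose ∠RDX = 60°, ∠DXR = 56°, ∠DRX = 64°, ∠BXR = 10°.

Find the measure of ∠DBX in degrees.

∠DBX = 54°

1. ∠BRX = 116°  [linear pair at R on BD]
2. ∠RBX = 54°  [△XBR]
3. ∠DBX = 54°  [R on ray BD]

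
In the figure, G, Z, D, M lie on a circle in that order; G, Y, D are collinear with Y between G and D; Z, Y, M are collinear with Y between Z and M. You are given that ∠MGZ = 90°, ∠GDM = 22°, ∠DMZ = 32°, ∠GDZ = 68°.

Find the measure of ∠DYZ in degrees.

1. ∠MDZ = 90°  [cyclic GZDM, opposite ∠G+∠D]
2. ∠DZM = 58°  [△ZDM]
3. ∠DYZ = 54°  [△ZYD]

∠DYZ = 54°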